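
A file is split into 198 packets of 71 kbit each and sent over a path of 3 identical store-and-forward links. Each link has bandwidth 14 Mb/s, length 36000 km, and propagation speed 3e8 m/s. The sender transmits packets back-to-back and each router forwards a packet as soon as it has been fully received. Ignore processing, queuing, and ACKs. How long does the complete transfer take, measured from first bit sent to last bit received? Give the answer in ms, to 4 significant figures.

Per-hop transmission t_tx = L/R = 71000/14000000 = 5.07143 ms.
Per-hop propagation t_prop = 36000000/300000000 = 120 ms.
Pipeline fill: first packet needs 3·t_tx to clear all hops; remaining 197 packets each add one t_tx.
Total = (3+198-1)·t_tx + 3·t_prop = 200·5.07143 + 3·120 = 1374 ms.

1374 ms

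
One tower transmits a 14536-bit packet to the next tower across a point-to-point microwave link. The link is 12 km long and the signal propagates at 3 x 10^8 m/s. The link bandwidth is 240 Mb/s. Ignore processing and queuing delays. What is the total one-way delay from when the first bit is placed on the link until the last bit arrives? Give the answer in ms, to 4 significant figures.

Transmission delay = L/R = 14536 / 240000000 = 0.0605667 ms.
Propagation delay = d/s = 12000 m / 300000000 m/s = 0.04 ms.
Total = 0.1006 ms.

0.1006 ms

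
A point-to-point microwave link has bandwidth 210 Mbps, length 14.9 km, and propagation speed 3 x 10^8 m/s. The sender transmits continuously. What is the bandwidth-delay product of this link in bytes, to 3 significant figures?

Propagation delay = 14900 / 300000000 = 4.96667e-05 s.
BDP = R × t_prop = 210000000 × 4.96667e-05 = 10430 bits.
In bytes: 10430/8 = 1300 bytes.

1300 bytes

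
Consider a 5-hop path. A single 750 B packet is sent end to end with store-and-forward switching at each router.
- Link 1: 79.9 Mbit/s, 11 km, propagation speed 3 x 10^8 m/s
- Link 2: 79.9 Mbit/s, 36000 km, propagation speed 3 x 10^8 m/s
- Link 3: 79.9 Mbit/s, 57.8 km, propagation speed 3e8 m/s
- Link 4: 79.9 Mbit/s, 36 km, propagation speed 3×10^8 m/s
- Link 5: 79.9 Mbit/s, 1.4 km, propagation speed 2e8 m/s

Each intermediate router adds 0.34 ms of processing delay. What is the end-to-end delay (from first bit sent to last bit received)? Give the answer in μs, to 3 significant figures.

122000 μs

L = 750 × 8 = 6000 bits.
Transmission delay per hop = L/R = 6000/79900000 = 75.0939 μs; 5 hops → 375.469 μs.
Propagation delays (d/s per hop): 36.6667, 120000, 192.667, 120, 7 μs; sum = 120356 μs.
Processing at 4 router(s): 4 × 0.34 ms = 1360 μs.
End-to-end = 122000 μs.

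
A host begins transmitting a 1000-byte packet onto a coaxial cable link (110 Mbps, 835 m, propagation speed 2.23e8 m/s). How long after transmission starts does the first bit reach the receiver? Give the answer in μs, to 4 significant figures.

First bit experiences only propagation delay: d/s = 835/223000000 = 3.744 μs.

3.744 μs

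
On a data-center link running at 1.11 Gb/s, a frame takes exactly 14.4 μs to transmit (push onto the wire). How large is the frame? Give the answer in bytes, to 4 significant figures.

L = R × t_tx = 1110000000 b/s × 1.44e-05 s = 15984 bits.
In bytes: 15984 / 8 = 1998 bytes.

1998 bytes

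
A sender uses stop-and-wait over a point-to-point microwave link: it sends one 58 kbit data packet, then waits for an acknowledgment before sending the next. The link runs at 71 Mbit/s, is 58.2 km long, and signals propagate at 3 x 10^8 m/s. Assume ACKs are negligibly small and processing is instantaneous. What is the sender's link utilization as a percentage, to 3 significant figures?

67.8 %

t_tx = L/R = 58000/71000000 = 0.000816901 s.
t_prop = 58200/300000000 = 0.000194 s; RTT = 0.000388 s.
Cycle = t_tx + RTT = 0.0012049 s.
Utilization = t_tx / cycle = 0.000816901/0.0012049 = 67.8 %.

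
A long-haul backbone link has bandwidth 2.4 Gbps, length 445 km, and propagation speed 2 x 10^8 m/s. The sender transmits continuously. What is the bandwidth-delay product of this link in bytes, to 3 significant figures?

Propagation delay = 445000 / 200000000 = 0.002225 s.
BDP = R × t_prop = 2400000000 × 0.002225 = 5340000 bits.
In bytes: 5340000/8 = 668000 bytes.

668000 bytes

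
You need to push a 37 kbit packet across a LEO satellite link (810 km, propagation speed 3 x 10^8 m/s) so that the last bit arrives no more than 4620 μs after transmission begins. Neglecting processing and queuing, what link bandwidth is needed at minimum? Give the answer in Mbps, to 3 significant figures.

Propagation delay = 810000 / 300000000 = 2700 μs.
Transmission budget = 4620 − 2700 = 1920 μs.
R ≥ L / t_tx = 37000 bits / 0.00192 s = 19.3 Mbps.

19.3 Mbps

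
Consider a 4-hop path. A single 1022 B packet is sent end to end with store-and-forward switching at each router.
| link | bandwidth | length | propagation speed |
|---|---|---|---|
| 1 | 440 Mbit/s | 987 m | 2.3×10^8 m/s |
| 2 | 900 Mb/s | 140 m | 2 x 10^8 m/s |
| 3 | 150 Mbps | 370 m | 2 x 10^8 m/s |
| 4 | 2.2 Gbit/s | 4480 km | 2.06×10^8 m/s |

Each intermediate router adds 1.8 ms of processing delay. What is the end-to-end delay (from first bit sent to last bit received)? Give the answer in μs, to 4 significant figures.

27240 μs

L = 1022 × 8 = 8176 bits.
Transmission delays (L/R per hop): 18.5818, 9.08444, 54.5067, 3.71636 μs; sum = 85.8893 μs.
Propagation delays (d/s per hop): 4.2913, 0.7, 1.85, 21747.6 μs; sum = 21754.4 μs.
Processing at 3 router(s): 3 × 1.8 ms = 5400 μs.
End-to-end = 27240 μs.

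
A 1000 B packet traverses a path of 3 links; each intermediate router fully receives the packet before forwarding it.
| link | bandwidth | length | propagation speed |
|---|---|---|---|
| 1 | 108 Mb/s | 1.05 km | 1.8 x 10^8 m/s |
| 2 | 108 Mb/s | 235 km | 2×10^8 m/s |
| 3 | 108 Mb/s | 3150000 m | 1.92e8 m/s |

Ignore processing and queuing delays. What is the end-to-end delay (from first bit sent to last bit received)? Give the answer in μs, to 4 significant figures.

L = 1000 × 8 = 8000 bits.
Transmission delay per hop = L/R = 8000/108000000 = 74.0741 μs; 3 hops → 222.222 μs.
Propagation delays (d/s per hop): 5.83333, 1175, 16406.3 μs; sum = 17587.1 μs.
End-to-end = 17810 μs.

17810 μs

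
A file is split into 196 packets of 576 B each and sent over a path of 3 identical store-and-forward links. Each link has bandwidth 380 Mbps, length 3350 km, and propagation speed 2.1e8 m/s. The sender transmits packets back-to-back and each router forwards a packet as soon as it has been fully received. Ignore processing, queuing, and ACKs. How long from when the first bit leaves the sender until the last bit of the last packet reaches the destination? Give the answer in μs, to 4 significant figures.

Per-hop transmission t_tx = L/R = 4608/380000000 = 12.1263 μs.
Per-hop propagation t_prop = 3350000/210000000 = 15952.4 μs.
Pipeline fill: first packet needs 3·t_tx to clear all hops; remaining 195 packets each add one t_tx.
Total = (3+196-1)·t_tx + 3·t_prop = 198·12.1263 + 3·15952.4 = 50260 μs.

50260 μs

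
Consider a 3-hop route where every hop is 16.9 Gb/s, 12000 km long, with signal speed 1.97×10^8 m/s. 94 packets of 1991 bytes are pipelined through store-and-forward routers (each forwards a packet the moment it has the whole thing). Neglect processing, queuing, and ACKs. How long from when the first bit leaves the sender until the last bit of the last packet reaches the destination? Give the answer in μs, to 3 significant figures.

183000 μs

Per-hop transmission t_tx = L/R = 15928/1.69e+10 = 0.942485 μs.
Per-hop propagation t_prop = 12000000/197000000 = 60913.7 μs.
Pipeline fill: first packet needs 3·t_tx to clear all hops; remaining 93 packets each add one t_tx.
Total = (3+94-1)·t_tx + 3·t_prop = 96·0.942485 + 3·60913.7 = 183000 μs.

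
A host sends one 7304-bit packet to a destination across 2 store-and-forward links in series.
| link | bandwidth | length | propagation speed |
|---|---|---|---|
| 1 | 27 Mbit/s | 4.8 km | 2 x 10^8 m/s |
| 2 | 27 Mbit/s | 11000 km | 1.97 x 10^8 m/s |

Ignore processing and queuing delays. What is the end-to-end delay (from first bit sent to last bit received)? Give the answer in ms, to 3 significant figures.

56.4 ms

Transmission delay per hop = L/R = 7304/27000000 = 0.270519 ms; 2 hops → 0.541037 ms.
Propagation delays (d/s per hop): 0.024, 55.8376 ms; sum = 55.8616 ms.
End-to-end = 56.4 ms.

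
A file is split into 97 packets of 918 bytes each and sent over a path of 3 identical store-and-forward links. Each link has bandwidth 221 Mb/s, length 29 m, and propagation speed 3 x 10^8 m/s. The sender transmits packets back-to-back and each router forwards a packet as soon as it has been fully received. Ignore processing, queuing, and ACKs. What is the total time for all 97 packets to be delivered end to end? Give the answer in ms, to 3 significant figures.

Per-hop transmission t_tx = L/R = 7344/221000000 = 0.0332308 ms.
Per-hop propagation t_prop = 29/300000000 = 9.66667e-05 ms.
Pipeline fill: first packet needs 3·t_tx to clear all hops; remaining 96 packets each add one t_tx.
Total = (3+97-1)·t_tx + 3·t_prop = 99·0.0332308 + 3·9.66667e-05 = 3.29 ms.

3.29 ms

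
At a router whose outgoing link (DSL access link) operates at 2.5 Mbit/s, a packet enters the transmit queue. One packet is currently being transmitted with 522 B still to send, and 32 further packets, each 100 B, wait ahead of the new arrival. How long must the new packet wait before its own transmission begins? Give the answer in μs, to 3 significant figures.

Each queued packet: L/R = 800/2500000 = 320 μs.
32 queued → 10240 μs.
Plus remaining 4176 bits of current packet: 1670.4 μs.
Queuing delay = 11900 μs.

11900 μs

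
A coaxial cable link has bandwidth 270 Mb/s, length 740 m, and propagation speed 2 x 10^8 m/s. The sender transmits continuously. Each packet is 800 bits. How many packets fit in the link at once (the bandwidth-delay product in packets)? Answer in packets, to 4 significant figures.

Propagation delay = 740 / 200000000 = 3.7e-06 s.
BDP = R × t_prop = 270000000 × 3.7e-06 = 999 bits.
In packets of 800 bits: 1.249 packets.

1.249 packets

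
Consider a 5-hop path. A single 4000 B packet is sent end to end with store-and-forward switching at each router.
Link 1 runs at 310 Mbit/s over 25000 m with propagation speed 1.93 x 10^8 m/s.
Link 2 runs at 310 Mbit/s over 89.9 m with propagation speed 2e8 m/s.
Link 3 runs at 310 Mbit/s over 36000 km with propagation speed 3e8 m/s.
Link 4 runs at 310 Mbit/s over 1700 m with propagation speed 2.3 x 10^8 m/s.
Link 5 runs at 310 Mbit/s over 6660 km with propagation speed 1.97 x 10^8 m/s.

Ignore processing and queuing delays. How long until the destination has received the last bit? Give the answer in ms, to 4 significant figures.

L = 4000 × 8 = 32000 bits.
Transmission delay per hop = L/R = 32000/310000000 = 0.103226 ms; 5 hops → 0.516129 ms.
Propagation delays (d/s per hop): 0.129534, 0.0004495, 120, 0.0073913, 33.8071 ms; sum = 153.944 ms.
End-to-end = 154.5 ms.

154.5 ms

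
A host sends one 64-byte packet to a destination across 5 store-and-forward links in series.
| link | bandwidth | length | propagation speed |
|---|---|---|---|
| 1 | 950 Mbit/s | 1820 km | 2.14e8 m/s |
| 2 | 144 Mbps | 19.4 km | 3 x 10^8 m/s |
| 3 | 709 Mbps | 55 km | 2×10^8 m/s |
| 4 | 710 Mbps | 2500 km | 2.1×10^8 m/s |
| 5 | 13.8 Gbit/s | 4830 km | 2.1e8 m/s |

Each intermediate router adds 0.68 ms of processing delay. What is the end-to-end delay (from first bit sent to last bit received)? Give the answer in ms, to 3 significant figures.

L = 64 × 8 = 512 bits.
Transmission delays (L/R per hop): 0.000538947, 0.00355556, 0.000722144, 0.000721127, 3.71014e-05 ms; sum = 0.00557487 ms.
Propagation delays (d/s per hop): 8.50467, 0.0646667, 0.275, 11.9048, 23 ms; sum = 43.7491 ms.
Processing at 4 router(s): 4 × 0.68 ms = 2.72 ms.
End-to-end = 46.5 ms.

46.5 ms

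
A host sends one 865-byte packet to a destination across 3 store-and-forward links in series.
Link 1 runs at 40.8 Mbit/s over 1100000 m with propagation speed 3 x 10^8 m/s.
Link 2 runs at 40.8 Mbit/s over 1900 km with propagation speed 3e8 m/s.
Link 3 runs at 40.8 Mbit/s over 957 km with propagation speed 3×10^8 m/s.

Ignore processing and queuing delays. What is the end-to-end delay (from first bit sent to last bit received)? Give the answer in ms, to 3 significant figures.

13.7 ms

L = 865 × 8 = 6920 bits.
Transmission delay per hop = L/R = 6920/40800000 = 0.169608 ms; 3 hops → 0.508824 ms.
Propagation delays (d/s per hop): 3.66667, 6.33333, 3.19 ms; sum = 13.19 ms.
End-to-end = 13.7 ms.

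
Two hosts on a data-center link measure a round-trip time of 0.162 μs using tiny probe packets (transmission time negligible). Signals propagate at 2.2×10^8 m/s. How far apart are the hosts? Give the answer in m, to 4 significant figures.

17.82 m

One-way propagation = RTT/2 = 0.081 μs.
d = s × t = 2.2e+08 × 8.1e-08 = 17.82 m.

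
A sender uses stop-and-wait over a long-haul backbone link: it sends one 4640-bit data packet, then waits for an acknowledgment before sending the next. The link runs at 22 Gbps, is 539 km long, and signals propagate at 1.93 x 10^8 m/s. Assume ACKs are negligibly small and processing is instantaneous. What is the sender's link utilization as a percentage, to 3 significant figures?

t_tx = L/R = 4640/22000000000 = 2.10909e-07 s.
t_prop = 539000/193000000 = 0.00279275 s; RTT = 0.00558549 s.
Cycle = t_tx + RTT = 0.0055857 s.
Utilization = t_tx / cycle = 2.10909e-07/0.0055857 = 0.00378 %.

0.00378 %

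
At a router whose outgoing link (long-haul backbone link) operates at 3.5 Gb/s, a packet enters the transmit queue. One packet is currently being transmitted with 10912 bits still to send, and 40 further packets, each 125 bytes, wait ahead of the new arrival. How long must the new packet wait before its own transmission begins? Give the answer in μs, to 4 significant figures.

Each queued packet: L/R = 1000/3500000000 = 0.285714 μs.
40 queued → 11.4286 μs.
Plus remaining 10912 bits of current packet: 3.11771 μs.
Queuing delay = 14.55 μs.

14.55 μs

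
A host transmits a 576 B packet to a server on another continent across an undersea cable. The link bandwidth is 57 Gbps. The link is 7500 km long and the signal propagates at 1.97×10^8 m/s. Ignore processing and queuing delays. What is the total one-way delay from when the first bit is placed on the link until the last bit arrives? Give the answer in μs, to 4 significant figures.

38070 μs

L = 576 × 8 = 4608 bits.
Transmission delay = L/R = 4608 / 57000000000 = 0.0808421 μs.
Propagation delay = d/s = 7500000 m / 197000000 m/s = 38071.1 μs.
Total = 38070 μs.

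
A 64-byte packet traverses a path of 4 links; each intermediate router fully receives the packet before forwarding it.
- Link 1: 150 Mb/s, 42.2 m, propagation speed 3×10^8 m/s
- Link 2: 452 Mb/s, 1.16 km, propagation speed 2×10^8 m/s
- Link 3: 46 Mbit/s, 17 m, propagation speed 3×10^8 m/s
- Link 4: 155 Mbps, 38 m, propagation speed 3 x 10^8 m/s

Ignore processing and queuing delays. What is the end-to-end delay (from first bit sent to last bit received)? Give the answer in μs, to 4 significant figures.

L = 64 × 8 = 512 bits.
Transmission delays (L/R per hop): 3.41333, 1.13274, 11.1304, 3.30323 μs; sum = 18.9797 μs.
Propagation delays (d/s per hop): 0.140667, 5.8, 0.0566667, 0.126667 μs; sum = 6.124 μs.
End-to-end = 25.10 μs.

25.10 μs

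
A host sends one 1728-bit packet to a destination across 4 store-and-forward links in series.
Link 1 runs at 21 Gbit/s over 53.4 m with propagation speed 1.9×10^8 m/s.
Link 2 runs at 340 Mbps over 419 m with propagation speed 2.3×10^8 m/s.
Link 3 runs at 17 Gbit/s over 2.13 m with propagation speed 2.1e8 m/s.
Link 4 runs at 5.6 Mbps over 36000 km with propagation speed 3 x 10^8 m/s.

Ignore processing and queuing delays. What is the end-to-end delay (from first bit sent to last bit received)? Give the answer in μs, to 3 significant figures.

120000 μs

Transmission delays (L/R per hop): 0.0822857, 5.08235, 0.101647, 308.571 μs; sum = 313.838 μs.
Propagation delays (d/s per hop): 0.281053, 1.82174, 0.0101429, 120000 μs; sum = 120002 μs.
End-to-end = 120000 μs.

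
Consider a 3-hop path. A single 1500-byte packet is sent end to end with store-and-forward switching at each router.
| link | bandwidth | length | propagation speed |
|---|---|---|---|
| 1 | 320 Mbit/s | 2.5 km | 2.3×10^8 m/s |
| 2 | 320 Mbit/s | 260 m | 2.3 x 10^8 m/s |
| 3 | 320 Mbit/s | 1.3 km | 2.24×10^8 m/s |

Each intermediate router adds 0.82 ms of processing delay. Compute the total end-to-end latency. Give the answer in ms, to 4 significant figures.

L = 1500 × 8 = 12000 bits.
Transmission delay per hop = L/R = 12000/320000000 = 0.0375 ms; 3 hops → 0.1125 ms.
Propagation delays (d/s per hop): 0.0108696, 0.00113043, 0.00580357 ms; sum = 0.0178036 ms.
Processing at 2 router(s): 2 × 0.82 ms = 1.64 ms.
End-to-end = 1.770 ms.

1.770 ms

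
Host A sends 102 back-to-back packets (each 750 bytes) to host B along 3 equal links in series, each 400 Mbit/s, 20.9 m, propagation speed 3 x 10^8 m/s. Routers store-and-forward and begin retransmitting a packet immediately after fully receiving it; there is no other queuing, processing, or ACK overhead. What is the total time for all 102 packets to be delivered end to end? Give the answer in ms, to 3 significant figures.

1.56 ms

Per-hop transmission t_tx = L/R = 6000/400000000 = 0.015 ms.
Per-hop propagation t_prop = 20.9/300000000 = 6.96667e-05 ms.
Pipeline fill: first packet needs 3·t_tx to clear all hops; remaining 101 packets each add one t_tx.
Total = (3+102-1)·t_tx + 3·t_prop = 104·0.015 + 3·6.96667e-05 = 1.56 ms.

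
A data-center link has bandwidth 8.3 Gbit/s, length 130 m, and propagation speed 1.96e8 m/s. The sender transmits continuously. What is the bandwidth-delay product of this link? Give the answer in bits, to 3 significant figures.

5510 bits

Propagation delay = 130 / 196000000 = 6.63265e-07 s.
BDP = R × t_prop = 8.3e+09 × 6.63265e-07 = 5505.1 bits.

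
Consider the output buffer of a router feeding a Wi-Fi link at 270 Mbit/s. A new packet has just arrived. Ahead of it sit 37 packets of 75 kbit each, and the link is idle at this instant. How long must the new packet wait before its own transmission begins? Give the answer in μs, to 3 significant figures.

10300 μs

Each queued packet: L/R = 75000/270000000 = 277.778 μs.
37 queued → 10277.8 μs.
Queuing delay = 10300 μs.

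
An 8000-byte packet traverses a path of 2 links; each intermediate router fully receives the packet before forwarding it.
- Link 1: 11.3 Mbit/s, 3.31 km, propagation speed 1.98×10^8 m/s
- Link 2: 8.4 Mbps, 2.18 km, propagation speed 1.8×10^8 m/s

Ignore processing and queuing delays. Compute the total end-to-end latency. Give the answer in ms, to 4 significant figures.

L = 8000 × 8 = 64000 bits.
Transmission delays (L/R per hop): 5.66372, 7.61905 ms; sum = 13.2828 ms.
Propagation delays (d/s per hop): 0.0167172, 0.0121111 ms; sum = 0.0288283 ms.
End-to-end = 13.31 ms.

13.31 ms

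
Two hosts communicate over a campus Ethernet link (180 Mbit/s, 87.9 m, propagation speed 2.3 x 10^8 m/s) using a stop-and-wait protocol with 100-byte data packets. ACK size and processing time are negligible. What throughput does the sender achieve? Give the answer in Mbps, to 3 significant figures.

t_tx = L/R = 800/180000000 = 4.44444e-06 s.
t_prop = 87.9/2.3e+08 = 3.82174e-07 s; RTT = 7.64348e-07 s.
Cycle = t_tx + RTT = 5.20879e-06 s.
Throughput = L / cycle = 800 / 5.20879e-06 = 154 Mbps.

154 Mbps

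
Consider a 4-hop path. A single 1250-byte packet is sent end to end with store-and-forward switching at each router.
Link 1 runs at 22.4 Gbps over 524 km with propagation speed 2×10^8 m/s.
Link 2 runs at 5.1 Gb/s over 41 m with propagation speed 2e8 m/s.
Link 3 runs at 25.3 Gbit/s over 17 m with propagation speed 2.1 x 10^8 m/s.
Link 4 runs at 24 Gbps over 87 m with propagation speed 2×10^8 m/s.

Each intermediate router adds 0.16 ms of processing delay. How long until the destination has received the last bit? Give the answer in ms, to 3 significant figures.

3.10 ms

L = 1250 × 8 = 10000 bits.
Transmission delays (L/R per hop): 0.000446429, 0.00196078, 0.000395257, 0.000416667 ms; sum = 0.00321914 ms.
Propagation delays (d/s per hop): 2.62, 0.000205, 8.09524e-05, 0.000435 ms; sum = 2.62072 ms.
Processing at 3 router(s): 3 × 0.16 ms = 0.48 ms.
End-to-end = 3.10 ms.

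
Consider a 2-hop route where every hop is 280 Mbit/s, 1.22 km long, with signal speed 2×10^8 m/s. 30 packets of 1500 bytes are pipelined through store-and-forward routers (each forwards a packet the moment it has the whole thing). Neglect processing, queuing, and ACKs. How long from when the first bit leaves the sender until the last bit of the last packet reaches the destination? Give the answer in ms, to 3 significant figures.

1.34 ms

Per-hop transmission t_tx = L/R = 12000/280000000 = 0.0428571 ms.
Per-hop propagation t_prop = 1220/200000000 = 0.0061 ms.
Pipeline fill: first packet needs 2·t_tx to clear all hops; remaining 29 packets each add one t_tx.
Total = (2+30-1)·t_tx + 2·t_prop = 31·0.0428571 + 2·0.0061 = 1.34 ms.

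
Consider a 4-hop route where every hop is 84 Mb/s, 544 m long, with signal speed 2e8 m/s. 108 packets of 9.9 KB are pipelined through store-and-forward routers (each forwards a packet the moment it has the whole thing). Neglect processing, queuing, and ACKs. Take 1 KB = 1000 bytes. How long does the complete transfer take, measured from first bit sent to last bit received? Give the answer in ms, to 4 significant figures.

104.7 ms

Per-hop transmission t_tx = L/R = 79200/84000000 = 0.942857 ms.
Per-hop propagation t_prop = 544/200000000 = 0.00272 ms.
Pipeline fill: first packet needs 4·t_tx to clear all hops; remaining 107 packets each add one t_tx.
Total = (4+108-1)·t_tx + 4·t_prop = 111·0.942857 + 4·0.00272 = 104.7 ms.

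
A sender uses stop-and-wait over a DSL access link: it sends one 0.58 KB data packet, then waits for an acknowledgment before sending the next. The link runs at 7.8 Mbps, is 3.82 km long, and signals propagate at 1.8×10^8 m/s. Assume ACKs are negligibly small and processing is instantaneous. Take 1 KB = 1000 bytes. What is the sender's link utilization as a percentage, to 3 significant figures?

93.3 %

t_tx = L/R = 4640/7800000 = 0.000594872 s.
t_prop = 3820/180000000 = 2.12222e-05 s; RTT = 4.24444e-05 s.
Cycle = t_tx + RTT = 0.000637316 s.
Utilization = t_tx / cycle = 0.000594872/0.000637316 = 93.3 %.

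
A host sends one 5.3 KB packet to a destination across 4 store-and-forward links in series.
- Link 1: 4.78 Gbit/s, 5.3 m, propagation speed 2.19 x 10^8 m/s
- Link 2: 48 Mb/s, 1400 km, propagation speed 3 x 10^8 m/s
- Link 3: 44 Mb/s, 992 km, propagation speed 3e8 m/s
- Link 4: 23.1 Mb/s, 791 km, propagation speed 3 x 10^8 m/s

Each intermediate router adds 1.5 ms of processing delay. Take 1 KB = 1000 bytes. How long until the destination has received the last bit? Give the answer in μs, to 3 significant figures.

18800 μs

L = 42400 bits.
Transmission delays (L/R per hop): 8.87029, 883.333, 963.636, 1835.5 μs; sum = 3691.34 μs.
Propagation delays (d/s per hop): 0.0242009, 4666.67, 3306.67, 2636.67 μs; sum = 10610 μs.
Processing at 3 router(s): 3 × 1.5 ms = 4500 μs.
End-to-end = 18800 μs.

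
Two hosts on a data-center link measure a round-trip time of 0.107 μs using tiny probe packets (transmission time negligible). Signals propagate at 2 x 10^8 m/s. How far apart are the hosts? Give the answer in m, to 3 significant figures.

One-way propagation = RTT/2 = 0.0535 μs.
d = s × t = 200000000 × 5.35e-08 = 10.7 m.

10.7 m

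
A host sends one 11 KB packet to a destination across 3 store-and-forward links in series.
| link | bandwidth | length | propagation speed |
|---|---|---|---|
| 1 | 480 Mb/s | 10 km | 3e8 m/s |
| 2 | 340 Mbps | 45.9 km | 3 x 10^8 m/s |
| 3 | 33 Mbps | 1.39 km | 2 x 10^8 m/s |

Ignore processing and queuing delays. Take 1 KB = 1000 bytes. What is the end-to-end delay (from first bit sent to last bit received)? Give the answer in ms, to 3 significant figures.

3.30 ms

L = 88000 bits.
Transmission delays (L/R per hop): 0.183333, 0.258824, 2.66667 ms; sum = 3.10882 ms.
Propagation delays (d/s per hop): 0.0333333, 0.153, 0.00695 ms; sum = 0.193283 ms.
End-to-end = 3.30 ms.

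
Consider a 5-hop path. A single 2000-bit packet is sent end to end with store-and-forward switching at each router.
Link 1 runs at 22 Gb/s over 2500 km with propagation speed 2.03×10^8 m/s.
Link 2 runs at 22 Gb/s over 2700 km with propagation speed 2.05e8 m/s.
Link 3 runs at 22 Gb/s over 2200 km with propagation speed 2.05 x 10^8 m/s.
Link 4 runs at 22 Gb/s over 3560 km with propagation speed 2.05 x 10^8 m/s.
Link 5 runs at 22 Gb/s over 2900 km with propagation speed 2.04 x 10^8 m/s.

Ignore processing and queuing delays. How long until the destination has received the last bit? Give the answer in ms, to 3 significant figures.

67.8 ms

Transmission delay per hop = L/R = 2000/22000000000 = 9.09091e-05 ms; 5 hops → 0.000454545 ms.
Propagation delays (d/s per hop): 12.3153, 13.1707, 10.7317, 17.3659, 14.2157 ms; sum = 67.7992 ms.
End-to-end = 67.8 ms.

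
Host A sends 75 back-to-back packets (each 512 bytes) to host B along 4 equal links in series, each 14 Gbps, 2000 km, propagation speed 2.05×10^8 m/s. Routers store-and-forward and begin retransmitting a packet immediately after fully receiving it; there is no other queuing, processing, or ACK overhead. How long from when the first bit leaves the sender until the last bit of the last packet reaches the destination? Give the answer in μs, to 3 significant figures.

39000 μs

Per-hop transmission t_tx = L/R = 4096/14000000000 = 0.292571 μs.
Per-hop propagation t_prop = 2000000/2.05e+08 = 9756.1 μs.
Pipeline fill: first packet needs 4·t_tx to clear all hops; remaining 74 packets each add one t_tx.
Total = (4+75-1)·t_tx + 4·t_prop = 78·0.292571 + 4·9756.1 = 39000 μs.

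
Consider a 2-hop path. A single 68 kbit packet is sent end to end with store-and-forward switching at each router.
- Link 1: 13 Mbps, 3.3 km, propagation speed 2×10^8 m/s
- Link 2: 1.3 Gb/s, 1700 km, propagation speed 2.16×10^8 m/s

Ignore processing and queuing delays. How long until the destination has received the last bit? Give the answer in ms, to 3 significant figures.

13.2 ms

L = 68000 bits.
Transmission delays (L/R per hop): 5.23077, 0.0523077 ms; sum = 5.28308 ms.
Propagation delays (d/s per hop): 0.0165, 7.87037 ms; sum = 7.88687 ms.
End-to-end = 13.2 ms.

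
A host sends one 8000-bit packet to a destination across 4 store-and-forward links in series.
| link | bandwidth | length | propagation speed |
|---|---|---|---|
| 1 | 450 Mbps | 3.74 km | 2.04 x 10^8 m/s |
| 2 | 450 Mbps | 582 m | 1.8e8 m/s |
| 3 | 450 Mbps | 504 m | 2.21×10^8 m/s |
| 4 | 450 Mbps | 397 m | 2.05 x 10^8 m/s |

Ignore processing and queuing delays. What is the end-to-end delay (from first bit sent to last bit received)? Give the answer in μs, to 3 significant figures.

Transmission delay per hop = L/R = 8000/450000000 = 17.7778 μs; 4 hops → 71.1111 μs.
Propagation delays (d/s per hop): 18.3333, 3.23333, 2.28054, 1.93659 μs; sum = 25.7838 μs.
End-to-end = 96.9 μs.

96.9 μs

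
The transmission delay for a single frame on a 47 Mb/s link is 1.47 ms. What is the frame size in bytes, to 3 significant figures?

8640 bytes

L = R × t_tx = 47000000 b/s × 0.00147 s = 69090 bits.
In bytes: 69090 / 8 = 8640 bytes.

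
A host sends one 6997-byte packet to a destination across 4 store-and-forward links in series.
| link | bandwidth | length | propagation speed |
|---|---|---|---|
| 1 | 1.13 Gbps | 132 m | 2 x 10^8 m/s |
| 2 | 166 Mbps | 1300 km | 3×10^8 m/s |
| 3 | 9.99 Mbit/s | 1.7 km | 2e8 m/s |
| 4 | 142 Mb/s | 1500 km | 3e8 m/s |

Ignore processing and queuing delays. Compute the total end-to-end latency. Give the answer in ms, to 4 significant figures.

15.73 ms

L = 6997 × 8 = 55976 bits.
Transmission delays (L/R per hop): 0.0495363, 0.337205, 5.6032, 0.394197 ms; sum = 6.38414 ms.
Propagation delays (d/s per hop): 0.00066, 4.33333, 0.0085, 5 ms; sum = 9.34249 ms.
End-to-end = 15.73 ms.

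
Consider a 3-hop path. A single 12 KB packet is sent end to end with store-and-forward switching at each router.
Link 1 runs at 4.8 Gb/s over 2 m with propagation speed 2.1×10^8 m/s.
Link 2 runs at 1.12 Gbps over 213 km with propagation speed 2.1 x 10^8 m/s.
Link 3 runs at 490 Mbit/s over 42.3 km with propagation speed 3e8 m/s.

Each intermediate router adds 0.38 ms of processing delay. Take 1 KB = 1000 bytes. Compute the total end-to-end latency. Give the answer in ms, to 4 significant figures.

2.217 ms

L = 96000 bits.
Transmission delays (L/R per hop): 0.02, 0.0857143, 0.195918 ms; sum = 0.301633 ms.
Propagation delays (d/s per hop): 9.52381e-06, 1.01429, 0.141 ms; sum = 1.1553 ms.
Processing at 2 router(s): 2 × 0.38 ms = 0.76 ms.
End-to-end = 2.217 ms.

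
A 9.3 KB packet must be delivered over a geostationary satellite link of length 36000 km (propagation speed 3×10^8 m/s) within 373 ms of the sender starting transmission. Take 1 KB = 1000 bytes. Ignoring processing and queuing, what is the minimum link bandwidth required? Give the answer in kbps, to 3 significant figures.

294 kbps

L = 74400 bits.
Propagation delay = 36000000 / 300000000 = 120 ms.
Transmission budget = 373 − 120 = 253 ms.
R ≥ L / t_tx = 74400 bits / 0.253 s = 294 kbps.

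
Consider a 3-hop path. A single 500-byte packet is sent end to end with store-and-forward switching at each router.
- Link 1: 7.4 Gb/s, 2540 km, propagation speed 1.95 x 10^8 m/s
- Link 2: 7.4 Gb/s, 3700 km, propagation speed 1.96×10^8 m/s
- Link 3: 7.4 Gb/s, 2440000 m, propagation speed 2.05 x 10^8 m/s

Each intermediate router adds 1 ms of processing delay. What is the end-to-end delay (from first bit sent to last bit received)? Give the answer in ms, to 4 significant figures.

45.81 ms

L = 500 × 8 = 4000 bits.
Transmission delay per hop = L/R = 4000/7400000000 = 0.000540541 ms; 3 hops → 0.00162162 ms.
Propagation delays (d/s per hop): 13.0256, 18.8776, 11.9024 ms; sum = 43.8056 ms.
Processing at 2 router(s): 2 × 1 ms = 2 ms.
End-to-end = 45.81 ms.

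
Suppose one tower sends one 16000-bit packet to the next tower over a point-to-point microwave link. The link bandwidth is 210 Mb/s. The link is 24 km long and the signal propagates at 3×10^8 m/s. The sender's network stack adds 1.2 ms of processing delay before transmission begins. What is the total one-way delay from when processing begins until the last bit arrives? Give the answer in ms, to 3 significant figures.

Transmission delay = L/R = 16000 / 210000000 = 0.0761905 ms.
Propagation delay = d/s = 24000 m / 300000000 m/s = 0.08 ms.
Plus processing delay 1.2 ms = 1.2 ms.
Total = 1.36 ms.

1.36 ms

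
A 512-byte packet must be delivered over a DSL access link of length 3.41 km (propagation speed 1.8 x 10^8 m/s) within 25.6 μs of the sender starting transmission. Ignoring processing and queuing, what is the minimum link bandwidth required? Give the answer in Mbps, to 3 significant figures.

615 Mbps

L = 4096 bits.
Propagation delay = 3410 / 180000000 = 18.9444 μs.
Transmission budget = 25.6 − 18.9444 = 6.65556 μs.
R ≥ L / t_tx = 4096 bits / 6.65556e-06 s = 615 Mbps.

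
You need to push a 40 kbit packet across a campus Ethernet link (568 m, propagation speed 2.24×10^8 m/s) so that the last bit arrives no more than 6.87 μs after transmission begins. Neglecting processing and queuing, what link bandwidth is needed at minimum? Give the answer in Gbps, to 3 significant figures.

9.23 Gbps

Propagation delay = 568 / 2.24e+08 = 2.53571 μs.
Transmission budget = 6.87 − 2.53571 = 4.33429 μs.
R ≥ L / t_tx = 40000 bits / 4.33429e-06 s = 9.23 Gbps.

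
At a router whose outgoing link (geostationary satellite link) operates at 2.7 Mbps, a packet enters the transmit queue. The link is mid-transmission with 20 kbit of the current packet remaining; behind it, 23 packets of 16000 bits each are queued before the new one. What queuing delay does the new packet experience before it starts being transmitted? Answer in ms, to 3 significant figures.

Each queued packet: L/R = 16000/2700000 = 5.92593 ms.
23 queued → 136.296 ms.
Plus remaining 20000 bits of current packet: 7.40741 ms.
Queuing delay = 144 ms.

144 ms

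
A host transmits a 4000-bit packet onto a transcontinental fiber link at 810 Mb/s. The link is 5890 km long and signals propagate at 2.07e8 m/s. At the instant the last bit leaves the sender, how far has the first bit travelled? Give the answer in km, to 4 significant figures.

t_tx = L/R = 4000/810000000 = 4.93827e-06 s.
Distance = s × t_tx = 2.07e+08 × 4.93827e-06 = 1.022 km.

1.022 km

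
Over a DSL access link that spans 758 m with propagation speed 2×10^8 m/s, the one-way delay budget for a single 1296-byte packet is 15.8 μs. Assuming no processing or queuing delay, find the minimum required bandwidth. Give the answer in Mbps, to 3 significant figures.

863 Mbps

L = 10368 bits.
Propagation delay = 758 / 200000000 = 3.79 μs.
Transmission budget = 15.8 − 3.79 = 12.01 μs.
R ≥ L / t_tx = 10368 bits / 1.201e-05 s = 863 Mbps.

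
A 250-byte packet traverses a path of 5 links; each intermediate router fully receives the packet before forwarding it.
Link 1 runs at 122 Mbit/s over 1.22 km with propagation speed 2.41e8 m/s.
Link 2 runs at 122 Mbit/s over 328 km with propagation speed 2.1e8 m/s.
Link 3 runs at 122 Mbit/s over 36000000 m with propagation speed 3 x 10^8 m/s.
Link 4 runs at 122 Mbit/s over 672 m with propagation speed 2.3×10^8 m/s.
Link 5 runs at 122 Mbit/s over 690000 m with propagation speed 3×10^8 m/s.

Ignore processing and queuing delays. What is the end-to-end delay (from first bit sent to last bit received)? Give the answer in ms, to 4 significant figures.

124.0 ms

L = 250 × 8 = 2000 bits.
Transmission delay per hop = L/R = 2000/122000000 = 0.0163934 ms; 5 hops → 0.0819672 ms.
Propagation delays (d/s per hop): 0.00506224, 1.5619, 120, 0.00292174, 2.3 ms; sum = 123.87 ms.
End-to-end = 124.0 ms.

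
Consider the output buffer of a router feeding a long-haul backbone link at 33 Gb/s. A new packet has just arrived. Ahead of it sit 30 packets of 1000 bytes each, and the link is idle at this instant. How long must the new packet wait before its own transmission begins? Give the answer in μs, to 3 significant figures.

7.27 μs

Each queued packet: L/R = 8000/33000000000 = 0.242424 μs.
30 queued → 7.27273 μs.
Queuing delay = 7.27 μs.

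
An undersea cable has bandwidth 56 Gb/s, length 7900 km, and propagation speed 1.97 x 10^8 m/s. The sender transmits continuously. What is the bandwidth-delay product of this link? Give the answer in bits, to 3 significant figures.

2250000000 bits

Propagation delay = 7900000 / 197000000 = 0.0401015 s.
BDP = R × t_prop = 56000000000 × 0.0401015 = 2245690000 bits.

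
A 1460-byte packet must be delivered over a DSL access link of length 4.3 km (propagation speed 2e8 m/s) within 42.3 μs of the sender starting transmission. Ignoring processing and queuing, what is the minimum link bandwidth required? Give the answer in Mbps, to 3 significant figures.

562 Mbps

L = 11680 bits.
Propagation delay = 4300 / 200000000 = 21.5 μs.
Transmission budget = 42.3 − 21.5 = 20.8 μs.
R ≥ L / t_tx = 11680 bits / 2.08e-05 s = 562 Mbps.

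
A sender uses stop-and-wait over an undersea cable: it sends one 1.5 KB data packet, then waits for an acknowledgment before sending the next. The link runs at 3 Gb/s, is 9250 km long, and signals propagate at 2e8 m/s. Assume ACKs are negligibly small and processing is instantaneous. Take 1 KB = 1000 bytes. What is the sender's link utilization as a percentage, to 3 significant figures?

0.00432 %

t_tx = L/R = 12000/3000000000 = 4e-06 s.
t_prop = 9250000/200000000 = 0.04625 s; RTT = 0.0925 s.
Cycle = t_tx + RTT = 0.092504 s.
Utilization = t_tx / cycle = 4e-06/0.092504 = 0.00432 %.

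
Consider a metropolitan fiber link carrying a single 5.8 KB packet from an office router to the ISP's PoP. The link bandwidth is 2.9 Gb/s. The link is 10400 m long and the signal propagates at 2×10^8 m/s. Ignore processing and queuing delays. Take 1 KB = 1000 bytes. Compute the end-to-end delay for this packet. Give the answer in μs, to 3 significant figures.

68.0 μs

L = 46400 bits.
Transmission delay = L/R = 46400 / 2900000000 = 16 μs.
Propagation delay = d/s = 10400 m / 200000000 m/s = 52 μs.
Total = 68.0 μs.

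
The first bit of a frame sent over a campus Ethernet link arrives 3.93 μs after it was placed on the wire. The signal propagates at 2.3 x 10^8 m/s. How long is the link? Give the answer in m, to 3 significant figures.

d = s × t_prop = 2.3e+08 × 3.93e-06 = 904 m.

904 m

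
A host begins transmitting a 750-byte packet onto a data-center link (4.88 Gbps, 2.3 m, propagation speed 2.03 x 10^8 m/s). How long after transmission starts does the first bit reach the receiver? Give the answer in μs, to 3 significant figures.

First bit experiences only propagation delay: d/s = 2.3/2.03e+08 = 0.0113 μs.

0.0113 μs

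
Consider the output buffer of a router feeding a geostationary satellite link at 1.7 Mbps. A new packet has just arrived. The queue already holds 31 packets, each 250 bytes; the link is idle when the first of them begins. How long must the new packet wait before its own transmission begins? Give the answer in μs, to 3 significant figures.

Each queued packet: L/R = 2000/1700000 = 1176.47 μs.
31 queued → 36470.6 μs.
Queuing delay = 36500 μs.

36500 μs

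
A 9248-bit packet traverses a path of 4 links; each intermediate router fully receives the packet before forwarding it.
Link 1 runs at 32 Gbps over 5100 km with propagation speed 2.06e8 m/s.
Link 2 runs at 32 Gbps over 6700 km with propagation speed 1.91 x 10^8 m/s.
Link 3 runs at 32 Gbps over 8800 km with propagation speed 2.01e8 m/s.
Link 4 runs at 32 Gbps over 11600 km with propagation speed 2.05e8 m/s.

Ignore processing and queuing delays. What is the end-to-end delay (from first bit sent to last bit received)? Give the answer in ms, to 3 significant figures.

160 ms

Transmission delay per hop = L/R = 9248/32000000000 = 0.000289 ms; 4 hops → 0.001156 ms.
Propagation delays (d/s per hop): 24.7573, 35.0785, 43.7811, 56.5854 ms; sum = 160.202 ms.
End-to-end = 160 ms.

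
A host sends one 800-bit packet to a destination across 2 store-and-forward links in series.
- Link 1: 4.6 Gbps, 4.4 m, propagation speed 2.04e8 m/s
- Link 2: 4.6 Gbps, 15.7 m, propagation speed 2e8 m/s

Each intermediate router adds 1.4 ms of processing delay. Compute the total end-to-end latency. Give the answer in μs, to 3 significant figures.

1400 μs

Transmission delay per hop = L/R = 800/4600000000 = 0.173913 μs; 2 hops → 0.347826 μs.
Propagation delays (d/s per hop): 0.0215686, 0.0785 μs; sum = 0.100069 μs.
Processing at 1 router(s): 1 × 1.4 ms = 1400 μs.
End-to-end = 1400 μs.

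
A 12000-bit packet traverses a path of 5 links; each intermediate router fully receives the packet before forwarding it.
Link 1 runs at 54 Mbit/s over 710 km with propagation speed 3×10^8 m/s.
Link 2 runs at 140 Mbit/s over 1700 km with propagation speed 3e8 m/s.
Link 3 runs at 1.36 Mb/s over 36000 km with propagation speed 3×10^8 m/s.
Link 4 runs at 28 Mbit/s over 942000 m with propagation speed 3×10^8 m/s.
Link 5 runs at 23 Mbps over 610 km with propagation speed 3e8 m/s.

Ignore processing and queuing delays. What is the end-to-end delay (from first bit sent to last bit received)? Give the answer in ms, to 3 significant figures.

143 ms

Transmission delays (L/R per hop): 0.222222, 0.0857143, 8.82353, 0.428571, 0.521739 ms; sum = 10.0818 ms.
Propagation delays (d/s per hop): 2.36667, 5.66667, 120, 3.14, 2.03333 ms; sum = 133.207 ms.
End-to-end = 143 ms.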